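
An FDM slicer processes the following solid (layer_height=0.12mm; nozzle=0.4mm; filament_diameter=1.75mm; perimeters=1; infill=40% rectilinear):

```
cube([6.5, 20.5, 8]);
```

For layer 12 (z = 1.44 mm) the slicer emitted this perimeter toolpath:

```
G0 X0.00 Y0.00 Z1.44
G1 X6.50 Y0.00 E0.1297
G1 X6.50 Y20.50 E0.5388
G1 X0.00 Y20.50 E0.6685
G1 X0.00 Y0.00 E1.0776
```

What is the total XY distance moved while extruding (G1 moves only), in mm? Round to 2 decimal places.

Sum the Euclidean lengths of each G1 segment: total = 54.00 mm.

54.00 mm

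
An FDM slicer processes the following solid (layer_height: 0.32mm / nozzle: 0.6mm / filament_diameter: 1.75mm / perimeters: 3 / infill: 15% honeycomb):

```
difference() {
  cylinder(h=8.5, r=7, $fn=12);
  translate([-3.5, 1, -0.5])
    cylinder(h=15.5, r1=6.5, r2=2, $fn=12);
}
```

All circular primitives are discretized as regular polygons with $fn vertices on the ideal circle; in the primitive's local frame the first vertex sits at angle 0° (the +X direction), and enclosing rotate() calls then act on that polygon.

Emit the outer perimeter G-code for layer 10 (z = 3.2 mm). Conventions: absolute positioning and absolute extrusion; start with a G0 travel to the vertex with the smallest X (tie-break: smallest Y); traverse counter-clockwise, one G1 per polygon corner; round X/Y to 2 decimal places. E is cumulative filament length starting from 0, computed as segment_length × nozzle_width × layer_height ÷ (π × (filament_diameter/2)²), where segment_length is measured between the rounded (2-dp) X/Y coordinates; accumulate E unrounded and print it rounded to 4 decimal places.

At z = 3.2 mm: the r=7 cylinder contributes a regular 12-gon of circumradius 7; the cone at (-3.5, 1): at t=0.239 of its height the radius interpolates to r₁+(r₂−r₁)t = 5.426, giving a regular 12-gon of that circumradius; After the difference (first − rest): starting from the r=7 cylinder, the cone at (-3.5, 1) partially overlaps it — only the 69.99 mm² overlap (of its 88.32 mm²) is removed, clipping the outline — 1 connected region. The outline is a single polygon with 16 vertices. Extrusion per mm of travel: 0.6 × 0.32 / (π × 0.875²) = 0.079824. Accumulating E over each segment gives final E = 3.9841.

G0 X-5.74 Y-3.83 Z3.20
G1 X-3.50 Y-6.06 E0.2523
G1 X0.00 Y-7.00 E0.5416
G1 X3.50 Y-6.06 E0.8309
G1 X6.06 Y-3.50 E1.1199
G1 X7.00 Y0.00 E1.4092
G1 X6.06 Y3.50 E1.6984
G1 X3.50 Y6.06 E1.9874
G1 X0.00 Y7.00 E2.2767
G1 X-2.82 Y6.24 E2.5099
G1 X-0.79 Y5.70 E2.6775
G1 X1.20 Y3.71 E2.9022
G1 X1.93 Y1.00 E3.1262
G1 X1.20 Y-1.71 E3.3503
G1 X-0.79 Y-3.70 E3.5749
G1 X-3.50 Y-4.43 E3.7989
G1 X-5.74 Y-3.83 E3.9841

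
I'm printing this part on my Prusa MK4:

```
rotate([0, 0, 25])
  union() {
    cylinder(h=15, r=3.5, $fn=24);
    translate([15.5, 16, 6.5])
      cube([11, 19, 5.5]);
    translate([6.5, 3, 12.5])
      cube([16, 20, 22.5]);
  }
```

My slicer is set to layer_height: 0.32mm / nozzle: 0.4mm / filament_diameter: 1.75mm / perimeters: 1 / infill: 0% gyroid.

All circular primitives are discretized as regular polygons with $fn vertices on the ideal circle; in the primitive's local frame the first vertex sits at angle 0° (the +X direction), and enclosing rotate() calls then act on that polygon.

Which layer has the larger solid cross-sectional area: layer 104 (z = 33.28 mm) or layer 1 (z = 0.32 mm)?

Layer 104 (z = 33.28): the cylinder does not reach this height (z outside [0, 15]); the cube at (15.5, 16) does not reach this height (z outside [6.5, 12]); the 16×20 cube at (6.5, 3) contributes its full rectangle (area 320.00 mm²); Taking the union: only the 16×20 cube at (6.5, 3) is present, so the union is just that shape — area = 320.00 mm²; (whole slice rotated 25° about Z — lengths, areas and connectivity unchanged). So its area = 320.00 mm². Layer 1 (z = 0.32): the r=3.5 cylinder gives a regular 24-gon of circumradius 3.5 (constant along its height) (area = (24/2)·3.500²·sin(360°/24) = 38.05 mm²); the cube at (15.5, 16) does not reach this height (z outside [6.5, 12]); the cube at (6.5, 3) is absent (z outside [12.5, 35]); Combining (union): only the r=3.5 cylinder is present, so the union is just that shape — area = 38.05 mm²; (rotated 25° about Z; rotation is an isometry so areas/perimeters/island counts are preserved). So its area = 38.05 mm². Layer 104 is larger (320.00 vs 38.05 mm²).

layer 104 (z = 33.28 mm)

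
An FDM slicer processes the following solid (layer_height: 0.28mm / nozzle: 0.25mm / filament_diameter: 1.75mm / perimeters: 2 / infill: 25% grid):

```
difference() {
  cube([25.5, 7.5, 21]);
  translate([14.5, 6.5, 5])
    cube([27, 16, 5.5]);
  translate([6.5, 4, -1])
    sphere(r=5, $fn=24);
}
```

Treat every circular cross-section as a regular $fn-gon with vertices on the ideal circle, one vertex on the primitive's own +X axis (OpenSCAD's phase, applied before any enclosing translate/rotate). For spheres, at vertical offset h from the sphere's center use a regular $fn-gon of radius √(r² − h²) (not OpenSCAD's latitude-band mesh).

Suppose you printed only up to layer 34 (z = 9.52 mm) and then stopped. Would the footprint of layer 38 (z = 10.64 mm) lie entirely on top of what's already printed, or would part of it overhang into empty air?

part overhangs

Compare the two slices. At z = 9.52: the cube (footprint 25.5×7.5) is included at this height (area 191.25 mm²); the cube at (14.5, 6.5) is present — its section is the full 27×16 rectangle (area 432.00 mm²); the sphere at (6.5, 4) is not intersected at this z (|z−center|=10.520 > r=5); Subtracting the remaining from the first: starting from the 25.5×7.5 cube (191.25 mm²), the 27×16 cube at (14.5, 6.5) partially overlaps it — only the 11.00 mm² overlap (of its 432.00 mm²) is removed, clipping the outline — area = 180.25 mm². At z = 10.64: the cube (footprint 25.5×7.5) is included at this height (area 191.25 mm²); the cube at (14.5, 6.5) is not intersected at this z (z outside [5, 10.5]); the sphere at (6.5, 4) is absent (|z−center|=11.640 > r=5); Subtracting the remaining from the first: none of the subtracted shapes is present at this height, so the 25.5×7.5 cube is unchanged — area = 191.25 mm². Checking containment: at z = 10.64 the cross-section extends beyond the z = 9.52 cross-section by about 11.00 mm².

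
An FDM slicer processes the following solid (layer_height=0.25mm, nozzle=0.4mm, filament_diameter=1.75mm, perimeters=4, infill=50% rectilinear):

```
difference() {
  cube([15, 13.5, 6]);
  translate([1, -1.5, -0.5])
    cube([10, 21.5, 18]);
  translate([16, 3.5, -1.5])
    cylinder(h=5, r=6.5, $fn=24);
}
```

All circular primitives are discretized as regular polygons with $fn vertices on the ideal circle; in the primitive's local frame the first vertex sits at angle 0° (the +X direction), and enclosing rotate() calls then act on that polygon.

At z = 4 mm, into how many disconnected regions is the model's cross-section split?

At z = 4 mm: the 15×13.5 cube contributes its full rectangle; the 10×21.5 cube at (1, -1.5) contributes its full rectangle; the cylinder at (16, 3.5) is not intersected at this z (z outside [-1.5, 3.5]); Taking the first minus the rest: starting from the 15×13.5 cube, the 10×21.5 cube at (1, -1.5) partially overlaps it — only the 135.00 mm² overlap (of its 215.00 mm²) is removed, clipping the outline — 2 connected regions. The result has 2 disconnected regions.

2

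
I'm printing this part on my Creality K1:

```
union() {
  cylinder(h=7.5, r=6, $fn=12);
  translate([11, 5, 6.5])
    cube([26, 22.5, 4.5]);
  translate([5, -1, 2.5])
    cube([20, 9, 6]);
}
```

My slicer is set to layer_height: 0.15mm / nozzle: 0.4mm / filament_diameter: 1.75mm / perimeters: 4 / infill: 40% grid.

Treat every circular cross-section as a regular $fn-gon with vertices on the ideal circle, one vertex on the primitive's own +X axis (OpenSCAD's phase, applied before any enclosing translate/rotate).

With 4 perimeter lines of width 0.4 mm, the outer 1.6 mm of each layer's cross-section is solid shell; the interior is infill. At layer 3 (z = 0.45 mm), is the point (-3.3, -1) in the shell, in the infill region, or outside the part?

At z = 0.45 mm: the cylinder: section is a regular 12-gon, circumradius r=6; the cube at (11, 5) is not intersected at this z (z outside [6.5, 11]); the cube at (5, -1) is absent (z outside [2.5, 8.5]); Combining (union): only the r=6 cylinder is present, so the union is just that shape — 1 connected region. Overall, the cross-section is a single solid region. The nearest boundary edge runs (-6.00, 0.00)→(-5.20, -3.00); distance from the point to it = 2.35 mm. The point is inside the cross-section and 2.35 mm from the nearest boundary — more than the 1.6 mm shell width (4 × 0.4), so it's in the infill interior.

infill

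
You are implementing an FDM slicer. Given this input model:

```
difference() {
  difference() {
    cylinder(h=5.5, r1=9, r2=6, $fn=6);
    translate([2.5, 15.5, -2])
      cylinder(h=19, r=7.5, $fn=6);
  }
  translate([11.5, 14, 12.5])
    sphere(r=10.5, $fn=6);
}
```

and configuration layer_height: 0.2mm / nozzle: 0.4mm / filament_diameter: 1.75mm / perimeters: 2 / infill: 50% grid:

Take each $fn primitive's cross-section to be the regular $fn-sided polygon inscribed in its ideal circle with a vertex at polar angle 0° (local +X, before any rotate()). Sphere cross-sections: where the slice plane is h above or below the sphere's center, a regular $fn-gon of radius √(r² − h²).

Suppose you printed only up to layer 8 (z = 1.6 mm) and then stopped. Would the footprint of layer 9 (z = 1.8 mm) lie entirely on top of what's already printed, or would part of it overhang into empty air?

Compare the two slices. At z = 1.6: the cone contributes a regular 6-gon of circumradius 8.127 (interpolated between r1=9 and r2=6 at t=0.291) (area = (6/2)·8.127²·sin(360°/6) = 171.61 mm²); the r=7.5 cylinder at (2.5, 15.5) gives a regular 6-gon of circumradius 7.5 (constant along its height) (area = (6/2)·7.500²·sin(360°/6) = 146.14 mm²); Taking the first minus the rest: starting from the cone (171.61 mm²), the r=7.5 cylinder at (2.5, 15.5) misses the remaining region (no effect) — area = 171.61 mm²; the sphere at (11.5, 14) does not reach this height (|z−center|=10.900 > r=10.5); After the difference (first − rest): none of the subtracted shapes is present at this height, so the result so far is unchanged — area = 171.61 mm². At z = 1.8: the cone (r1=9→r2=6) has section circumradius 8.018 here — a regular 6-gon (area = (6/2)·8.018²·sin(360°/6) = 167.03 mm²); the cylinder at (2.5, 15.5): section is a regular 6-gon, circumradius r=7.5 (area = (6/2)·7.500²·sin(360°/6) = 146.14 mm²); After the difference (first − rest): starting from the cone (167.03 mm²), the r=7.5 cylinder at (2.5, 15.5) misses the remaining region (no effect) — area = 167.03 mm²; the sphere at (11.5, 14) does not reach this height (|z−center|=10.700 > r=10.5); After the difference (first − rest): none of the subtracted shapes is present at this height, so that combined region is unchanged — area = 167.03 mm². Checking containment: the cross-section at z = 1.8 is a subset of the cross-section at z = 1.6.

entirely on top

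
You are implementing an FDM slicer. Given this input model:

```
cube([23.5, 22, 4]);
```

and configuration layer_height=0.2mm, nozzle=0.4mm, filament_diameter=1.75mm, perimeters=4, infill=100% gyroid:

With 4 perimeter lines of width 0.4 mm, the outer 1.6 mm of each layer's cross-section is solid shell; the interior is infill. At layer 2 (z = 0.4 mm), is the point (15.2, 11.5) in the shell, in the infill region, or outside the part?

infill

At z = 0.4 mm: the cube (footprint 23.5×22) is included at this height. Overall, the cross-section is a single solid region. The nearest boundary edge runs (23.50, 0.00)→(23.50, 22.00); distance from the point to it = 8.30 mm. The point is inside the cross-section and 8.30 mm from the nearest boundary — more than the 1.6 mm shell width (4 × 0.4), so it's in the infill interior.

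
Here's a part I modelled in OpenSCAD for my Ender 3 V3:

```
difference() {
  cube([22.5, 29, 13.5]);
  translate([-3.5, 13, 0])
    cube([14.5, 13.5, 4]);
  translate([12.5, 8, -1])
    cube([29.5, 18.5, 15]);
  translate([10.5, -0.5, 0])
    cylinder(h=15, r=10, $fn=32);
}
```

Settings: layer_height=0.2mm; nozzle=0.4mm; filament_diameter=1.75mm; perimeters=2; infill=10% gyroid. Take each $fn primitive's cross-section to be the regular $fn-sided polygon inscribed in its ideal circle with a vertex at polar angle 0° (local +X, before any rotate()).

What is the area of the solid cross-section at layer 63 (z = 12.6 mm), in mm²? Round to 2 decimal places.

323.77 mm²

At z = 12.6 mm: the 22.5×29 cube contributes its full rectangle (area 652.50 mm²); the cube at (-3.5, 13) does not reach this height (z outside [0, 4]); the cube at (12.5, 8) is present — its section is the full 29.5×18.5 rectangle (area 545.75 mm²); the r=10 cylinder at (10.5, -0.5) gives a regular 32-gon of circumradius 10 (constant along its height) (area = (32/2)·10.000²·sin(360°/32) = 312.14 mm²); Taking the first minus the rest: starting from the 22.5×29 cube (652.50 mm²), the 29.5×18.5 cube at (12.5, 8) partially overlaps it — only the 185.00 mm² overlap (of its 545.75 mm²) is removed, clipping the outline; the r=10 cylinder at (10.5, -0.5) partially overlaps it — only the 143.73 mm² overlap (of its 312.14 mm²) is removed, clipping the outline — area = 323.77 mm². Overall, the cross-section has 2 separate islands. Net area = 323.77 mm².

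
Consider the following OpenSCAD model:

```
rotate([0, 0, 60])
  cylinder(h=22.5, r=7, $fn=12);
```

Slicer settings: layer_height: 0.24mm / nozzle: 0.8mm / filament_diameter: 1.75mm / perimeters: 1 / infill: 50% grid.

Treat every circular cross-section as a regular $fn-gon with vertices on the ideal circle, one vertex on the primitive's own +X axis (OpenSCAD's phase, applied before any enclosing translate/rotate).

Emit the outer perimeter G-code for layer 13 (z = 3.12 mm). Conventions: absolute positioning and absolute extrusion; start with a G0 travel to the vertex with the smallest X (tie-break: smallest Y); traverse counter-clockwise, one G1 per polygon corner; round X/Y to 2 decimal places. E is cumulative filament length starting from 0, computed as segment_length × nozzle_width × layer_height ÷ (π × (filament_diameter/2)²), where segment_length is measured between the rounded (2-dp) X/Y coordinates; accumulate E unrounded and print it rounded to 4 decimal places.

G0 X-7.00 Y0.00 Z3.12
G1 X-6.06 Y-3.50 E0.2893
G1 X-3.50 Y-6.06 E0.5783
G1 X0.00 Y-7.00 E0.8676
G1 X3.50 Y-6.06 E1.1569
G1 X6.06 Y-3.50 E1.4458
G1 X7.00 Y0.00 E1.7351
G1 X6.06 Y3.50 E2.0244
G1 X3.50 Y6.06 E2.3134
G1 X0.00 Y7.00 E2.6027
G1 X-3.50 Y6.06 E2.8920
G1 X-6.06 Y3.50 E3.1810
G1 X-7.00 Y0.00 E3.4703

At z = 3.12 mm: the r=7 cylinder contributes a regular 12-gon of circumradius 7; (whole slice rotated 60° about Z — lengths, areas and connectivity unchanged). The outline is a single polygon with 12 vertices. Extrusion per mm of travel: 0.8 × 0.24 / (π × 0.875²) = 0.079824. Accumulating E over each segment gives final E = 3.4703.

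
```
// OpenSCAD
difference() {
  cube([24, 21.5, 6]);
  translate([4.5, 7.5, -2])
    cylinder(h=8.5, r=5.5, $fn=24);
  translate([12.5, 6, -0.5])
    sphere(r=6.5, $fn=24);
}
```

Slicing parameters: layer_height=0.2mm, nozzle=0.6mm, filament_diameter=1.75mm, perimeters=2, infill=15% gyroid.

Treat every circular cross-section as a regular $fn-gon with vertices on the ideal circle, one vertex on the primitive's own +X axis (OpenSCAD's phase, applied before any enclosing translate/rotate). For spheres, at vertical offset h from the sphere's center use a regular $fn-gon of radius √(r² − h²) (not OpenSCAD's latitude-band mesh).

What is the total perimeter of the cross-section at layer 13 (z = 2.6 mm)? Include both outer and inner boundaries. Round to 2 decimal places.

At z = 2.6 mm: the 24×21.5 cube contributes its full rectangle (perimeter 91.00 mm); the r=5.5 cylinder at (4.5, 7.5) contributes a regular 24-gon of circumradius 5.5 (perimeter = 2·24·5.500·sin(180°/24) = 34.46 mm); the r=6.5 sphere at (12.5, 6) contributes a regular 24-gon of circumradius √(6.5²−3.1²) = 5.713 (perimeter = 2·24·5.713·sin(180°/24) = 35.79 mm); Taking the first minus the rest: starting from the 24×21.5 cube, the r=5.5 cylinder at (4.5, 7.5) partially overlaps it — only the 89.85 mm² overlap (of its 93.95 mm²) is removed, clipping the outline; the r=6.5 sphere at (12.5, 6) partially overlaps it — only the 85.62 mm² overlap (of its 101.37 mm²) is removed, clipping the outline — boundary = 131.65 mm. Overall, the cross-section is a single solid region. Total boundary length (outer) = 131.65 mm.

131.65 mm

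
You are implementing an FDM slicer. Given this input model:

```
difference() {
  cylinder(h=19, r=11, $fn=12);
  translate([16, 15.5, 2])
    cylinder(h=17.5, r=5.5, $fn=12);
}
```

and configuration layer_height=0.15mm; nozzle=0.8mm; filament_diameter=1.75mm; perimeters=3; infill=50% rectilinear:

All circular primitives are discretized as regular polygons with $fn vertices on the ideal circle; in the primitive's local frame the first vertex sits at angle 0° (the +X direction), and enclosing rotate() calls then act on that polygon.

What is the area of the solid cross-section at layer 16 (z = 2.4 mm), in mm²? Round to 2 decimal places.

363.00 mm²

At z = 2.4 mm: the r=11 cylinder contributes a regular 12-gon of circumradius 11 (area = (12/2)·11.000²·sin(360°/12) = 363.00 mm²); the r=5.5 cylinder at (16, 15.5) gives a regular 12-gon of circumradius 5.5 (constant along its height) (area = (12/2)·5.500²·sin(360°/12) = 90.75 mm²); After the difference (first − rest): starting from the r=11 cylinder (363.00 mm²), the r=5.5 cylinder at (16, 15.5) misses the remaining region (no effect) — area = 363.00 mm². Overall, the cross-section is a single solid region. Net area = 363.00 mm².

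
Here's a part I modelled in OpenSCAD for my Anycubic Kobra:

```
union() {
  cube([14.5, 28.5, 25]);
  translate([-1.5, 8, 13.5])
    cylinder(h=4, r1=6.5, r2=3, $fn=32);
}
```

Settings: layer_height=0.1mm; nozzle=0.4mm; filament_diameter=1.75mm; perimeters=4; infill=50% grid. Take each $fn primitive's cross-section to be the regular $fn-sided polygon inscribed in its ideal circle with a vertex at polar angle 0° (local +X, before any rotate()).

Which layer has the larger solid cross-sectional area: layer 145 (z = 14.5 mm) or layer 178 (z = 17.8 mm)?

Layer 145 (z = 14.5): the cube (footprint 14.5×28.5) is included at this height (area 413.25 mm²); the cone at (-1.5, 8) (r1=6.5→r2=3) has section circumradius 5.625 here — a regular 32-gon (area = (32/2)·5.625²·sin(360°/32) = 98.76 mm²); Merging all regions: the regions partially overlap — summed areas 512.01 mm² minus the doubly-counted overlap 32.76 mm² gives 479.25 mm² — area = 479.25 mm². So its area = 479.25 mm². Layer 178 (z = 17.8): the cube (footprint 14.5×28.5) is included at this height (area 413.25 mm²); the cone at (-1.5, 8) is not intersected at this z (z outside [13.5, 17.5]); Combining (union): only the 14.5×28.5 cube is present, so the union is just that shape — area = 413.25 mm². So its area = 413.25 mm². Layer 145 is larger (479.25 vs 413.25 mm²).

layer 145 (z = 14.5 mm)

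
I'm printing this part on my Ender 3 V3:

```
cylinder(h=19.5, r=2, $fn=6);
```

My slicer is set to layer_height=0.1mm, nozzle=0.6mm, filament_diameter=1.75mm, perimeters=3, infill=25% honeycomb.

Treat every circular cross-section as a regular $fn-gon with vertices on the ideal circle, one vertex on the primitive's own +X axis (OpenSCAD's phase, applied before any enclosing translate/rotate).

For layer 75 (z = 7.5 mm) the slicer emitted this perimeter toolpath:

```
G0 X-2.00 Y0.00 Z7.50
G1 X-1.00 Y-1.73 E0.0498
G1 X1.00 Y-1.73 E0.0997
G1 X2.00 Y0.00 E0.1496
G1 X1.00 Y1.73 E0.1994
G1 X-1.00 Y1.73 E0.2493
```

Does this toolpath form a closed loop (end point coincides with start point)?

no

Start point (G0): (-2.00, 0.00). End point (last G1): the path does not return to the start — open.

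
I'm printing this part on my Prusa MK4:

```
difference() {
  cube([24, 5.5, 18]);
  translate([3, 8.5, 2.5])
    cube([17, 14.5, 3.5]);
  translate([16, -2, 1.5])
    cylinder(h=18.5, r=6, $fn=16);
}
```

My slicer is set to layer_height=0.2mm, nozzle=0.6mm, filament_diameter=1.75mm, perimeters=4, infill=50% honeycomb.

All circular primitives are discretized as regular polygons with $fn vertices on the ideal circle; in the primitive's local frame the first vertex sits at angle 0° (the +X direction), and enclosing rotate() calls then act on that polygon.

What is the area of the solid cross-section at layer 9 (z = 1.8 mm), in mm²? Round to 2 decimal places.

At z = 1.8 mm: the 24×5.5 cube contributes its full rectangle (area 132.00 mm²); the cube at (3, 8.5) is absent (z outside [2.5, 6]); the r=6 cylinder at (16, -2) contributes a regular 16-gon of circumradius 6 (area = (16/2)·6.000²·sin(360°/16) = 110.21 mm²); After the difference (first − rest): starting from the 24×5.5 cube (132.00 mm²), the r=6 cylinder at (16, -2) partially overlaps it — only the 31.90 mm² overlap (of its 110.21 mm²) is removed, clipping the outline — area = 100.10 mm². Overall, the cross-section is a single solid region. Net area = 100.10 mm².

100.10 mm²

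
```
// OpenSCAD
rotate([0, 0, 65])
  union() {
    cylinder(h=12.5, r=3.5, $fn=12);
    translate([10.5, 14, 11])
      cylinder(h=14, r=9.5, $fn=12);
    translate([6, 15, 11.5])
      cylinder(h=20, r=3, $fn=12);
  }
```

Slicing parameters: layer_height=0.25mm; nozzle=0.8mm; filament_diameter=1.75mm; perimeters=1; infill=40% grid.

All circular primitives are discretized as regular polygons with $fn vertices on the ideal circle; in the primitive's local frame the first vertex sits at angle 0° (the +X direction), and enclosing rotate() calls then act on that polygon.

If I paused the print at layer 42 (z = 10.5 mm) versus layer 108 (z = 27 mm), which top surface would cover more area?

Layer 42 (z = 10.5): the r=3.5 cylinder contributes a regular 12-gon of circumradius 3.5 (area = (12/2)·3.500²·sin(360°/12) = 36.75 mm²); the cylinder at (10.5, 14) is not intersected at this z (z outside [11, 25]); the cylinder at (6, 15) does not reach this height (z outside [11.5, 31.5]); Merging all regions: only the r=3.5 cylinder is present, so the union is just that shape — area = 36.75 mm²; (whole slice rotated 65° about Z — lengths, areas and connectivity unchanged). So its area = 36.75 mm². Layer 108 (z = 27): the cylinder does not reach this height (z outside [0, 12.5]); the cylinder at (10.5, 14) does not reach this height (z outside [11, 25]); the cylinder at (6, 15): section is a regular 12-gon, circumradius r=3 (area = (12/2)·3.000²·sin(360°/12) = 27.00 mm²); Combining (union): only the r=3 cylinder at (6, 15) is present, so the union is just that shape — area = 27.00 mm²; (whole slice rotated 65° about Z — lengths, areas and connectivity unchanged). So its area = 27.00 mm². Layer 42 is larger (36.75 vs 27.00 mm²).

layer 42 (z = 10.5 mm)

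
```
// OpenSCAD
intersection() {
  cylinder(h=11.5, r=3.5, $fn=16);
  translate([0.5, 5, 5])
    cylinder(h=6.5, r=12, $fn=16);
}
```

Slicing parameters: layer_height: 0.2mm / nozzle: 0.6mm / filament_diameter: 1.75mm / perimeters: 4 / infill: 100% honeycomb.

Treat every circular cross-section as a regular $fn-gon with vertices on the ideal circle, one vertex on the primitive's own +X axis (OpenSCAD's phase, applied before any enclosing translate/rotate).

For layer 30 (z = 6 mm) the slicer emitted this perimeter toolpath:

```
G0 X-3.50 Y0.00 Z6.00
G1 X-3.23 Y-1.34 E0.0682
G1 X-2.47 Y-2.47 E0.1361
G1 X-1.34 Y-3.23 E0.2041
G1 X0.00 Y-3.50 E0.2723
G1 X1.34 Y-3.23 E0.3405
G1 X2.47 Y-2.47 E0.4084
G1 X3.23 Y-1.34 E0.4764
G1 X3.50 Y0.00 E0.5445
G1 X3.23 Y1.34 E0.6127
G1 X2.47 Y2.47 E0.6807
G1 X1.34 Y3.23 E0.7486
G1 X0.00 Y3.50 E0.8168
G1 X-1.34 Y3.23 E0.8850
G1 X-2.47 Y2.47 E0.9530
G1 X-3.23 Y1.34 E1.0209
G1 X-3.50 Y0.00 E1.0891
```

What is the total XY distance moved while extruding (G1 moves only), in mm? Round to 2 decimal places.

21.83 mm

Sum the Euclidean lengths of each G1 segment: total = 21.83 mm.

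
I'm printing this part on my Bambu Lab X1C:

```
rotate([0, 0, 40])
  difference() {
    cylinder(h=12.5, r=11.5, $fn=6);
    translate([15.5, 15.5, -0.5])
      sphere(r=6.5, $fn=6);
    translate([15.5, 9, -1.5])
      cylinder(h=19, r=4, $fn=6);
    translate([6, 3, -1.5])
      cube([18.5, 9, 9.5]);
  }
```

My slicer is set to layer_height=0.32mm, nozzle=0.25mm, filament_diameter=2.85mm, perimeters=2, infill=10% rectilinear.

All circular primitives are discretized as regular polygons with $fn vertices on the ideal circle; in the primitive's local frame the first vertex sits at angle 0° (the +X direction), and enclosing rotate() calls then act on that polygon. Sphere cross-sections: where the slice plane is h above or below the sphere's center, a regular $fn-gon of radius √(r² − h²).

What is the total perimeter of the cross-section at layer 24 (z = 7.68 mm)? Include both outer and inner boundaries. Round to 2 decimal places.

At z = 7.68 mm: the cylinder: section is a regular 6-gon, circumradius r=11.5 (perimeter = 2·6·11.500·sin(180°/6) = 69.00 mm); the sphere at (15.5, 15.5) is absent (|z−center|=8.180 > r=6.5); the r=4 cylinder at (15.5, 9) contributes a regular 6-gon of circumradius 4 (perimeter = 2·6·4.000·sin(180°/6) = 24.00 mm); the cube at (6, 3) (footprint 18.5×9) is included at this height (perimeter 55.00 mm); After the difference (first − rest): starting from the r=11.5 cylinder, the r=4 cylinder at (15.5, 9) misses the remaining region (no effect); the 18.5×9 cube at (6, 3) partially overlaps it — only the 12.30 mm² overlap (of its 166.50 mm²) is removed, clipping the outline — boundary = 71.76 mm; (whole slice rotated 40° about Z — lengths, areas and connectivity unchanged). Overall, the cross-section is a single solid region. Total boundary length (outer) = 71.76 mm.

71.76 mm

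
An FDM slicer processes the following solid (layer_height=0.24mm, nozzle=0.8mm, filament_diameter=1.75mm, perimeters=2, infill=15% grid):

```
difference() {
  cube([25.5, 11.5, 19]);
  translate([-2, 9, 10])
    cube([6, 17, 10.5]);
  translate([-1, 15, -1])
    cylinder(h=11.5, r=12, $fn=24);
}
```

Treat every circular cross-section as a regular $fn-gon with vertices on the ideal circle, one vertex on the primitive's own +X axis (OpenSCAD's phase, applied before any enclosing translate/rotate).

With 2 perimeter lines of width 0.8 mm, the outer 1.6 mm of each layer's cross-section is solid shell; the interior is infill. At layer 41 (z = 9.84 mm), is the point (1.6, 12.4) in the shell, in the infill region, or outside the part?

outside

At z = 9.84 mm: the cube is present — its section is the full 25.5×11.5 rectangle; the cube at (-2, 9) is absent (z outside [10, 20.5]); the r=12 cylinder at (-1, 15) gives a regular 24-gon of circumradius 12 (constant along its height); Taking the first minus the rest: starting from the 25.5×11.5 cube, the r=12 cylinder at (-1, 15) partially overlaps it — only the 62.20 mm² overlap (of its 447.24 mm²) is removed, clipping the outline — 1 connected region. Overall, the cross-section is a single solid region. The nearest boundary edge runs (5.00, 4.61)→(7.49, 6.51); distance from the point to it = 8.25 mm. The point is not inside any of the regions above, so it lies outside the cross-section (8.25 mm from the nearest boundary).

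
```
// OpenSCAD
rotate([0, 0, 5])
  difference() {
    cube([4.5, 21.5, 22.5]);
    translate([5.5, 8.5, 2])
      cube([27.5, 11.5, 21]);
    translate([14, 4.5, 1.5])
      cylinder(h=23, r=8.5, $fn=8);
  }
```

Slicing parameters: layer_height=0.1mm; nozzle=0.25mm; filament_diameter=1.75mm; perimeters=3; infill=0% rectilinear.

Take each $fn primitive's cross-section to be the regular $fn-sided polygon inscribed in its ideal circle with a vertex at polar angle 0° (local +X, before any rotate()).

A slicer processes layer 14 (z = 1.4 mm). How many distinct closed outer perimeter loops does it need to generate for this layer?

1

At z = 1.4 mm: the cube (footprint 4.5×21.5) is included at this height; the cube at (5.5, 8.5) does not reach this height (z outside [2, 23]); the cylinder at (14, 4.5) does not reach this height (z outside [1.5, 24.5]); Taking the first minus the rest: none of the subtracted shapes is present at this height, so the 4.5×21.5 cube is unchanged — 1 connected region; (rotated 5° about Z; rotation is an isometry so areas/perimeters/island counts are preserved). The result has 1 disconnected region.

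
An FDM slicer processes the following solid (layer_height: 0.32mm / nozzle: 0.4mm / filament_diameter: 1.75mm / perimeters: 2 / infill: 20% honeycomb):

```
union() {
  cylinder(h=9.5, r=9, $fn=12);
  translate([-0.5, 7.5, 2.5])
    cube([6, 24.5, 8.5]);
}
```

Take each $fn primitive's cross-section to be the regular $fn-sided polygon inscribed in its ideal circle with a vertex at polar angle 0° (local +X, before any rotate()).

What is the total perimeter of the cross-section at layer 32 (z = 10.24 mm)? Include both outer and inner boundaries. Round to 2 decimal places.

At z = 10.24 mm: the cylinder is absent (z outside [0, 9.5]); the cube at (-0.5, 7.5) is present — its section is the full 6×24.5 rectangle (perimeter 61.00 mm); Combining (union): only the 6×24.5 cube at (-0.5, 7.5) is present, so the union is just that shape — boundary = 61.00 mm. Overall, the cross-section is a single solid region. Total boundary length (outer) = 61.00 mm.

61.00 mm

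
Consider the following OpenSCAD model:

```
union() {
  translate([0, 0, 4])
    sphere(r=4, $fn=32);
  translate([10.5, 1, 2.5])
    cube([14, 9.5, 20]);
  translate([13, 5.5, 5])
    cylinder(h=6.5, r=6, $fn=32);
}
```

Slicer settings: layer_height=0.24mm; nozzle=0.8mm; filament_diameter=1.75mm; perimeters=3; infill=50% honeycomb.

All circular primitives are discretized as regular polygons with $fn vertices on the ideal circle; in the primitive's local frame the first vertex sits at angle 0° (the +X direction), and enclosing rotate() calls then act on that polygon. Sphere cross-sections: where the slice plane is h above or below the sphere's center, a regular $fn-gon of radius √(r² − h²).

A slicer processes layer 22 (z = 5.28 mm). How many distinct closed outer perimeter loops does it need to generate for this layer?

At z = 5.28 mm: the r=4 sphere slices to a regular 32-gon of circumradius 3.790 (√(r²−h²) with h=1.28 from center); the cube at (10.5, 1) (footprint 14×9.5) is included at this height; the cylinder at (13, 5.5): section is a regular 32-gon, circumradius r=6; Merging all regions: the regions partially overlap (shared area 73.76 mm²), so overlapping operands fuse into one piece — 2 connected regions. The result has 2 disconnected regions.

2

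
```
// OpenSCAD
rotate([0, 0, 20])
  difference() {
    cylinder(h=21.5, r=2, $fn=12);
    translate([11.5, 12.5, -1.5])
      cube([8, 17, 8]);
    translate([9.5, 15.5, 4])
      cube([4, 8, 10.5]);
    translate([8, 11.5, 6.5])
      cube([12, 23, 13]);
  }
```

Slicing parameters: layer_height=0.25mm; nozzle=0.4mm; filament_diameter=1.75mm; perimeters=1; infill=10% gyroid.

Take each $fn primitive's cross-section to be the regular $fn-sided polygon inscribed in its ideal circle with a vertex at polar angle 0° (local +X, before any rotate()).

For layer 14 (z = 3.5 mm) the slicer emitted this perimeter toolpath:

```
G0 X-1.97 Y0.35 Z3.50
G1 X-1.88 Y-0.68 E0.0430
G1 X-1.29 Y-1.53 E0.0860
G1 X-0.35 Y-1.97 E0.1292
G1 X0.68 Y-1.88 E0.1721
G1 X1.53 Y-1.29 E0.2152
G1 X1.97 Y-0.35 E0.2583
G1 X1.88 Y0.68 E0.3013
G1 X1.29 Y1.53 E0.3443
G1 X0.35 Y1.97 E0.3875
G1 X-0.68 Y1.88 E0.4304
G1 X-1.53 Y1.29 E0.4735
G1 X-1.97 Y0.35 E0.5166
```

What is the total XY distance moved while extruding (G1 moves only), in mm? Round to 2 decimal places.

12.43 mm

Sum the Euclidean lengths of each G1 segment: total = 12.43 mm.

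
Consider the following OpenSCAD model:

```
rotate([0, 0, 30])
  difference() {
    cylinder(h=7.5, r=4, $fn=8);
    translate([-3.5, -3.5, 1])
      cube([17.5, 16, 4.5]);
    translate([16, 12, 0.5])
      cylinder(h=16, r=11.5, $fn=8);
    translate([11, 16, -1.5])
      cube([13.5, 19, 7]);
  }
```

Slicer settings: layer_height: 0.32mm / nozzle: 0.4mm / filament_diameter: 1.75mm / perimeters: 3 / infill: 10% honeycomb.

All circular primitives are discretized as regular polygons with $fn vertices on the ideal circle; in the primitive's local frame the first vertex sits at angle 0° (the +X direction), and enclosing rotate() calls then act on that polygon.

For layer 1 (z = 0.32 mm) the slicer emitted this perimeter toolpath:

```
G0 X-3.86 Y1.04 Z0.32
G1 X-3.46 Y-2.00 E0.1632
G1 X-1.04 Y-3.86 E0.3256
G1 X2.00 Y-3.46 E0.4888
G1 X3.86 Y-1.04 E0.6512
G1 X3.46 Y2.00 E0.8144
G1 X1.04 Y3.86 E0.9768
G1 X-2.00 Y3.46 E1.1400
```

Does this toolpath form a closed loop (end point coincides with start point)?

Start point (G0): (-3.86, 1.04). End point (last G1): the path does not return to the start — open.

no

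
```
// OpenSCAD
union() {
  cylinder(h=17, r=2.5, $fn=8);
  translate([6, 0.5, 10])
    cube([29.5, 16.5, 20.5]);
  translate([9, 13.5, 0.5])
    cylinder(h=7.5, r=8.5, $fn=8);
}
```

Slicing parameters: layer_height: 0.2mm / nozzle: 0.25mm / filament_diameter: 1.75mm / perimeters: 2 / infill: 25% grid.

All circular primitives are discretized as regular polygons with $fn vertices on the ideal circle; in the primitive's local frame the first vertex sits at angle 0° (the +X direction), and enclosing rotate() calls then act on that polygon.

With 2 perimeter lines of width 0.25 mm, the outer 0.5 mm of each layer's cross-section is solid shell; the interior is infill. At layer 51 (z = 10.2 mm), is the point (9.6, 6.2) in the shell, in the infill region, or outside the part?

infill

At z = 10.2 mm: the cylinder: section is a regular 8-gon, circumradius r=2.5; the cube at (6, 0.5) is present — its section is the full 29.5×16.5 rectangle; the cylinder at (9, 13.5) is absent (z outside [0.5, 8]); Taking the union: the 2 present regions are separate (no shared area or edge), so areas and boundary lengths simply add and each stays a separate island — 2 connected regions. Overall, the cross-section has 2 separate islands. The nearest boundary edge runs (6.00, 0.50)→(6.00, 17.00); distance from the point to it = 3.60 mm. (Shell/infill is judged within the island containing the point — the largest one.) The point is inside the cross-section and 3.60 mm from the nearest boundary — more than the 0.5 mm shell width (2 × 0.25), so it's in the infill interior.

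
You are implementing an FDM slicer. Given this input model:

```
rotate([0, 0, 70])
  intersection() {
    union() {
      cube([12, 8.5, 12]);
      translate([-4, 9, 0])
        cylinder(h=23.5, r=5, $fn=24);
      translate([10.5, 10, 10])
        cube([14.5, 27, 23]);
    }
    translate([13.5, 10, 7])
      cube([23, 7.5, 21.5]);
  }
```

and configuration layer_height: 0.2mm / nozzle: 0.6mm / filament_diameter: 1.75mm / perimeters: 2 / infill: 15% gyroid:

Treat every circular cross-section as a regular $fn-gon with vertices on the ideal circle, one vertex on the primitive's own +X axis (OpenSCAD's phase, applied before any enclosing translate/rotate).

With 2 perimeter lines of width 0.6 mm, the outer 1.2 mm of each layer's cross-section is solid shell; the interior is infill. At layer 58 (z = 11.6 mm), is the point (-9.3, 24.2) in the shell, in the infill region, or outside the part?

At z = 11.6 mm: the 12×8.5 cube contributes its full rectangle; the r=5 cylinder at (-4, 9) gives a regular 24-gon of circumradius 5 (constant along its height); the cube at (10.5, 10) (footprint 14.5×27) is included at this height; Taking the union: the regions partially overlap (shared area 1.47 mm²), so overlapping operands fuse into one piece — 2 connected regions; the cube at (13.5, 10) (footprint 23×7.5) is included at this height; Keeping only the common overlap: the 23×7.5 cube at (13.5, 10) partially overlaps the result so far; clipping to the common part keeps 86.25 mm² — 1 connected region; (whole slice rotated 70° about Z — lengths, areas and connectivity unchanged). Overall, the cross-section is a single solid region. Undo the 70° rotation: the query point maps to (19.560, 17.016) in the un-rotated model frame. The nearest boundary edge runs (13.50, 17.50)→(25.00, 17.50); distance from the point to it = 0.48 mm. The point is inside the cross-section, 0.48 mm from the nearest boundary — within the 1.2 mm shell band (2 × 0.6).

shell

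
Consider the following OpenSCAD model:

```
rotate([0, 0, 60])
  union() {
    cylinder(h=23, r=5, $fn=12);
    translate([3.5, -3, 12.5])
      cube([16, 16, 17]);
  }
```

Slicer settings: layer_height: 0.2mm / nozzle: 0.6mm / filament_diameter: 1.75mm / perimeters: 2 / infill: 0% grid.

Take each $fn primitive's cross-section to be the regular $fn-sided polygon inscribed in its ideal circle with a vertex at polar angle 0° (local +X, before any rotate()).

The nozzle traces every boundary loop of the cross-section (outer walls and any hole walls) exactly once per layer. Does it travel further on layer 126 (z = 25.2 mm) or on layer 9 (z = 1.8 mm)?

layer 126 (z = 25.2 mm)

Layer 126 (z = 25.2): the cylinder does not reach this height (z outside [0, 23]); the cube at (3.5, -3) (footprint 16×16) is included at this height (perimeter 64.00 mm); Taking the union: only the 16×16 cube at (3.5, -3) is present, so the union is just that shape — boundary = 64.00 mm; (whole slice rotated 60° about Z — lengths, areas and connectivity unchanged). So its perimeter = 64.00 mm. Layer 9 (z = 1.8): the cylinder: section is a regular 12-gon, circumradius r=5 (perimeter = 2·12·5.000·sin(180°/12) = 31.06 mm); the cube at (3.5, -3) is not intersected at this z (z outside [12.5, 29.5]); Merging all regions: only the r=5 cylinder is present, so the union is just that shape — boundary = 31.06 mm; (rotated 60° about Z; rotation is an isometry so areas/perimeters/island counts are preserved). So its perimeter = 31.06 mm. Layer 126 is larger (64.00 vs 31.06 mm).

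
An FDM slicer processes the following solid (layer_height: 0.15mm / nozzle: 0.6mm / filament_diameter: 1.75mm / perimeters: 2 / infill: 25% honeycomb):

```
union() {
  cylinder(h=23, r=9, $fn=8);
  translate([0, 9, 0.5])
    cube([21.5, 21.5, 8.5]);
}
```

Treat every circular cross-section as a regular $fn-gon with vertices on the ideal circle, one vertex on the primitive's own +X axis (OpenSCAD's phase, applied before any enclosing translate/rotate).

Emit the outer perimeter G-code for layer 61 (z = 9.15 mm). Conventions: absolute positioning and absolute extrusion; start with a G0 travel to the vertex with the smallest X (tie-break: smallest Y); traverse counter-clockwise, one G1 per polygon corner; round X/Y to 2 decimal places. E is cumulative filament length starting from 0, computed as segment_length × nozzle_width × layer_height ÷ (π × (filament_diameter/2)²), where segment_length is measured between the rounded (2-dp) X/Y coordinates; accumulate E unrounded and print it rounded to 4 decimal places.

At z = 9.15 mm: the r=9 cylinder gives a regular 8-gon of circumradius 9 (constant along its height); the cube at (0, 9) does not reach this height (z outside [0.5, 9]); Merging all regions: only the r=9 cylinder is present, so the union is just that shape — 1 connected region. The outline is a single polygon with 8 vertices. Extrusion per mm of travel: 0.6 × 0.15 / (π × 0.875²) = 0.037418. Accumulating E over each segment gives final E = 2.0613.

G0 X-9.00 Y0.00 Z9.15
G1 X-6.36 Y-6.36 E0.2577
G1 X0.00 Y-9.00 E0.5153
G1 X6.36 Y-6.36 E0.7730
G1 X9.00 Y0.00 E1.0307
G1 X6.36 Y6.36 E1.2883
G1 X0.00 Y9.00 E1.5460
G1 X-6.36 Y6.36 E1.8036
G1 X-9.00 Y0.00 E2.0613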